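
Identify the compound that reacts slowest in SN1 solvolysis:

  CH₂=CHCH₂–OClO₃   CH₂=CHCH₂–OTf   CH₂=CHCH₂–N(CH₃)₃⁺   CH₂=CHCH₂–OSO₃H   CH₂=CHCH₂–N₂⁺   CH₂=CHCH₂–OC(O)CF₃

The skeletons are identical, so relative rate is governed entirely by leaving-group ability.
The more stable X⁻ (or X) is on its own — i.e. the weaker a base it is — the better a leaving group it makes.
CH₂=CHCH₂–N₂⁺ loses N₂: no meaningful conjugate acid; N₂ departs as an exceptionally stable neutral molecule
CH₂=CHCH₂–OTf loses OTf⁻: pKₐ(CF₃SO₃H (triflic acid)) ≈ -14
CH₂=CHCH₂–OClO₃ loses ClO₄⁻: pKₐ(HClO₄) ≈ -10
CH₂=CHCH₂–OSO₃H loses HSO₄⁻: pKₐ(H₂SO₄) ≈ -3
CH₂=CHCH₂–OC(O)CF₃ loses CF₃COO⁻: pKₐ(CF₃COOH) ≈ 0.2
CH₂=CHCH₂–N(CH₃)₃⁺ loses NR'₃: pKₐ(R'₃NH⁺) ≈ 10.7

CH₂=CHCH₂–N(CH₃)₃⁺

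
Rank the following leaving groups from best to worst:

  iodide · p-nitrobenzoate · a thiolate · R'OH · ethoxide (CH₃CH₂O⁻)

iodide > R'OH > p-nitrobenzoate > a thiolate > ethoxide (CH₃CH₂O⁻)

iodide: pKₐ(HI) ≈ -10 — large, highly polarisable; very weak base
R'OH: pKₐ(R'OH₂⁺) ≈ -2.4
p-nitrobenzoate: pKₐ(p-nitrobenzoic acid) ≈ 3.4
a thiolate: pKₐ(RSH (a thiol)) ≈ 10.5
ethoxide (CH₃CH₂O⁻): pKₐ(CH₃CH₂OH) ≈ 16 — strong base; alkoxides do not leave unassisted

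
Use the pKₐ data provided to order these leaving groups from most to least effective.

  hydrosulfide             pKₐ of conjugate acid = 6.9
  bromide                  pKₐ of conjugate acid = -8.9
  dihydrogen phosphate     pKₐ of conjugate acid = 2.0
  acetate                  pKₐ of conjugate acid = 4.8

Lower conjugate-acid pKₐ ⇒ weaker base ⇒ better leaving group.
Sorting by the given values: bromide (-8.9), dihydrogen phosphate (2.0), acetate (4.8), hydrosulfide (6.9).

bromide > dihydrogen phosphate > acetate > hydrosulfide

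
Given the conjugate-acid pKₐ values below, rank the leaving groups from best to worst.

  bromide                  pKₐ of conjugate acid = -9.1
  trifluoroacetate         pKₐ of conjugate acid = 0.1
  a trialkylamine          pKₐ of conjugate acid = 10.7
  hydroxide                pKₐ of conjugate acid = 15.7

bromide > trifluoroacetate > a trialkylamine > hydroxide

Lower conjugate-acid pKₐ ⇒ weaker base ⇒ better leaving group.
Sorting by the given values: bromide (-9.1), trifluoroacetate (0.1), a trialkylamine (10.7), hydroxide (15.7).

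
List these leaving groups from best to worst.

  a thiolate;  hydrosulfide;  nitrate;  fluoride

nitrate > fluoride > hydrosulfide > a thiolate

nitrate: pKₐ(HNO₃) ≈ -1.3 — resonance-delocalised over three oxygens
fluoride: pKₐ(HF) ≈ 3.2
hydrosulfide: pKₐ(H₂S) ≈ 7 — larger and more polarisable than the oxygen analogue
a thiolate: pKₐ(RSH (a thiol)) ≈ 10.5 — moderately basic; rarely leaves without activation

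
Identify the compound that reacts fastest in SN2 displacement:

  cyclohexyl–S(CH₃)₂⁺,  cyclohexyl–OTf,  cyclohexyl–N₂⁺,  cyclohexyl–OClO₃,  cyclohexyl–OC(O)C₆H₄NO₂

cyclohexyl–N₂⁺

The skeletons are identical, so relative rate is governed entirely by leaving-group ability.
The more stable X⁻ (or X) is on its own — i.e. the weaker a base it is — the better a leaving group it makes.
cyclohexyl–N₂⁺ loses N₂: no meaningful conjugate acid; N₂ departs as an exceptionally stable neutral molecule
cyclohexyl–OTf loses OTf⁻: pKₐ(CF₃SO₃H (triflic acid)) ≈ -14
cyclohexyl–OClO₃ loses ClO₄⁻: pKₐ(HClO₄) ≈ -10
cyclohexyl–S(CH₃)₂⁺ loses SR'₂: pKₐ(R'₂SH⁺) ≈ -7
cyclohexyl–OC(O)C₆H₄NO₂ loses p-O₂N–C₆H₄–COO⁻: pKₐ(p-nitrobenzoic acid) ≈ 3.4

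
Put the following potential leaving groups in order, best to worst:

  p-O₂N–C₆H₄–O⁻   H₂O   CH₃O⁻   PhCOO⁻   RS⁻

H₂O > PhCOO⁻ > p-O₂N–C₆H₄–O⁻ > RS⁻ > CH₃O⁻

The more stable X⁻ (or X) is on its own — i.e. the weaker a base it is — the better a leaving group it makes.
H₂O: pKₐ(H₃O⁺) ≈ -1.7
PhCOO⁻: pKₐ(C₆H₅COOH) ≈ 4.2
p-O₂N–C₆H₄–O⁻: pKₐ(p-nitrophenol) ≈ 7.2
RS⁻: pKₐ(RSH (a thiol)) ≈ 10.5
CH₃O⁻: pKₐ(CH₃OH) ≈ 15.5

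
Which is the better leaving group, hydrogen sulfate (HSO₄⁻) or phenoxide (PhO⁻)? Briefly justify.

hydrogen sulfate (HSO₄⁻)

hydrogen sulfate (HSO₄⁻) is the better leaving group.
pKₐ(H₂SO₄) ≈ -3 versus pKₐ(C₆H₅OH (phenol)) ≈ 10: hydrogen sulfate (HSO₄⁻) is the much weaker base.
Conjugate base of a strong mineral acid.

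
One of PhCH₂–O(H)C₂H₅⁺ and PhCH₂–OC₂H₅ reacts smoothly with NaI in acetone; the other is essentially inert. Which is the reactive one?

PhCH₂–O(H)C₂H₅⁺

From PhCH₂–OC₂H₅ the departing group would be CH₃CH₂O⁻ (pKₐ(CH₃CH₂OH) ≈ 16). Strong base; alkoxides do not leave unassisted.
From PhCH₂–O(H)C₂H₅⁺ the leaving group is R'OH (pKₐ(R'OH₂⁺) ≈ -2.4). Neutral; leaves from a protonated ether (an oxonium ion, R–O(H)R'⁺).
(In practice PhCH₂–O(H)C₂H₅⁺ is made from PhCH₂–OC₂H₅ by protonation with concentrated HBr, allowing neutral ethanol, rather than ethoxide, to depart.)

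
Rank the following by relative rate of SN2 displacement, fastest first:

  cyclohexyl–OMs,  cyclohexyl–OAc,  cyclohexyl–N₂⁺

cyclohexyl–N₂⁺ > cyclohexyl–OMs > cyclohexyl–OAc

Identical carbon frameworks mean the comparison reduces to leaving-group quality.
Leaving-group ability tracks the stability of the departed species; conjugate-acid pKₐ is the usual yardstick (lower pKₐ → better LG).
cyclohexyl–N₂⁺ loses N₂: no meaningful conjugate acid; N₂ departs as an exceptionally stable neutral molecule
cyclohexyl–OMs loses OMs⁻: pKₐ(CH₃SO₃H (MsOH)) ≈ -1.9
cyclohexyl–OAc loses AcO⁻: pKₐ(CH₃COOH) ≈ 4.8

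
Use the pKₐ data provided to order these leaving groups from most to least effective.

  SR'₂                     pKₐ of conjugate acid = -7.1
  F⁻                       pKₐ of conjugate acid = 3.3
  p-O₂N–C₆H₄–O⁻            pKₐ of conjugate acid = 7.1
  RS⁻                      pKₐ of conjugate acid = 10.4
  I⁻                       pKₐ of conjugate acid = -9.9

Lower conjugate-acid pKₐ ⇒ weaker base ⇒ better leaving group.
Sorting by the given values: I⁻ (-9.9), SR'₂ (-7.1), F⁻ (3.3), p-O₂N–C₆H₄–O⁻ (7.1), RS⁻ (10.4).

I⁻ > SR'₂ > F⁻ > p-O₂N–C₆H₄–O⁻ > RS⁻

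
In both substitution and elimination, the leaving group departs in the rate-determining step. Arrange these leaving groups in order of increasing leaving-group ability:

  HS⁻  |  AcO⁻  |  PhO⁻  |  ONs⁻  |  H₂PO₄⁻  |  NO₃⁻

PhO⁻ < HS⁻ < AcO⁻ < H₂PO₄⁻ < NO₃⁻ < ONs⁻

The more stable X⁻ (or X) is on its own — i.e. the weaker a base it is — the better a leaving group it makes.
ONs⁻: pKₐ(p-O₂NC₆H₄SO₃H) ≈ -3.5 — p-nitro group further stabilises the sulfonate
NO₃⁻: pKₐ(HNO₃) ≈ -1.3 — resonance-delocalised over three oxygens
H₂PO₄⁻: pKₐ(H₃PO₄) ≈ 2.1 — moderate base; biological leaving group after further activation
AcO⁻: pKₐ(CH₃COOH) ≈ 4.8
HS⁻: pKₐ(H₂S) ≈ 7
PhO⁻: pKₐ(C₆H₅OH (phenol)) ≈ 10
The question asks for worst first, so the sequence is read in increasing leaving-group ability.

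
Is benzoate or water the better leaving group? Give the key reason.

water

water is the better leaving group.
pKₐ(H₃O⁺) ≈ -1.7 versus pKₐ(C₆H₅COOH) ≈ 4.2: water is the much weaker base.
Neutral; leaves from a protonated alcohol (R–OH₂⁺).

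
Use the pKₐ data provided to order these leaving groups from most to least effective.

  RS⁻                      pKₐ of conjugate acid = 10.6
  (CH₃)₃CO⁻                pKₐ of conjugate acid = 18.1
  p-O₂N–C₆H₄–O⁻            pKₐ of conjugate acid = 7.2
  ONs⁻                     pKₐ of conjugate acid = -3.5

ONs⁻ > p-O₂N–C₆H₄–O⁻ > RS⁻ > (CH₃)₃CO⁻

Lower conjugate-acid pKₐ ⇒ weaker base ⇒ better leaving group.
Sorting by the given values: ONs⁻ (-3.5), p-O₂N–C₆H₄–O⁻ (7.2), RS⁻ (10.6), (CH₃)₃CO⁻ (18.1).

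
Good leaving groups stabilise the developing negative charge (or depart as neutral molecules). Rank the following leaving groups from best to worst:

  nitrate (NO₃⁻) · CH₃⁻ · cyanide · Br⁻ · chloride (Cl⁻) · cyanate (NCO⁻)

Br⁻: pKₐ(HBr) ≈ -9
chloride (Cl⁻): pKₐ(HCl) ≈ -7
nitrate (NO₃⁻): pKₐ(HNO₃) ≈ -1.3
cyanate (NCO⁻): pKₐ(HOCN) ≈ 3.5
cyanide: pKₐ(HCN) ≈ 9.2
CH₃⁻: pKₐ(CH₄) ≈ 48 — unstabilised carbanion; the worst conceivable leaving group

Br⁻ > chloride (Cl⁻) > nitrate (NO₃⁻) > cyanate (NCO⁻) > cyanide > CH₃⁻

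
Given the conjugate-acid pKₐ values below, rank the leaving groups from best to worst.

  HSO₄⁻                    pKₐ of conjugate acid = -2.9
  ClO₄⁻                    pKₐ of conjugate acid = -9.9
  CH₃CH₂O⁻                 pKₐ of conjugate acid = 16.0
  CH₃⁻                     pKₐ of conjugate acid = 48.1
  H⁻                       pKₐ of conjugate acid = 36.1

ClO₄⁻ > HSO₄⁻ > CH₃CH₂O⁻ > H⁻ > CH₃⁻

Lower conjugate-acid pKₐ ⇒ weaker base ⇒ better leaving group.
Sorting by the given values: ClO₄⁻ (-9.9), HSO₄⁻ (-2.9), CH₃CH₂O⁻ (16.0), H⁻ (36.1), CH₃⁻ (48.1).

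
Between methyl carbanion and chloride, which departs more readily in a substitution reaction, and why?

chloride is the better leaving group.
pKₐ(HCl) ≈ -7 versus pKₐ(CH₄) ≈ 48: chloride is the much weaker base.
Moderately weak base.

chloride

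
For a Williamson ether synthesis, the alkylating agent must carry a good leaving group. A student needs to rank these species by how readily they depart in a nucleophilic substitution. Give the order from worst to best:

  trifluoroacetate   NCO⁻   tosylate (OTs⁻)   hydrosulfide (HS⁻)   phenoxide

phenoxide < hydrosulfide (HS⁻) < NCO⁻ < trifluoroacetate < tosylate (OTs⁻)

Rank by basicity of the departing species: weakest base leaves most easily.
tosylate (OTs⁻): pKₐ(p-CH₃C₆H₄SO₃H (TsOH)) ≈ -2.8
trifluoroacetate: pKₐ(CF₃COOH) ≈ 0.2
NCO⁻: pKₐ(HOCN) ≈ 3.5
hydrosulfide (HS⁻): pKₐ(H₂S) ≈ 7
phenoxide: pKₐ(C₆H₅OH (phenol)) ≈ 10
Listed from poorest to best leaving group as asked.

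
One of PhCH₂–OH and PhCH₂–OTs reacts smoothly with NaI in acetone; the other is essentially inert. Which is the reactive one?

From PhCH₂–OH the departing group would be OH⁻ (pKₐ(H₂O) ≈ 15.7). Strong base; essentially never leaves without prior activation.
From PhCH₂–OTs the leaving group is OTs⁻ (pKₐ(p-CH₃C₆H₄SO₃H (TsOH)) ≈ -2.8). Resonance-delocalised arenesulfonate.
(In practice PhCH₂–OTs is made from PhCH₂–OH by treatment with TsCl / pyridine, converting the hydroxyl into a tosylate.)

PhCH₂–OTs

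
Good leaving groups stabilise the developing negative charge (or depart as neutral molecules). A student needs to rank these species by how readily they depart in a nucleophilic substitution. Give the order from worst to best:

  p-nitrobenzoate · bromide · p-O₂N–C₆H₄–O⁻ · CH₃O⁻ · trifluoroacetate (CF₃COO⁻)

A good leaving group is a weak base: the lower the pKₐ of its conjugate acid, the more readily it departs.
bromide: pKₐ(HBr) ≈ -9
trifluoroacetate (CF₃COO⁻): pKₐ(CF₃COOH) ≈ 0.2
p-nitrobenzoate: pKₐ(p-nitrobenzoic acid) ≈ 3.4
p-O₂N–C₆H₄–O⁻: pKₐ(p-nitrophenol) ≈ 7.2
CH₃O⁻: pKₐ(CH₃OH) ≈ 15.5
The question asks for worst first, so the sequence is read in increasing leaving-group ability.

CH₃O⁻ < p-O₂N–C₆H₄–O⁻ < p-nitrobenzoate < trifluoroacetate (CF₃COO⁻) < bromide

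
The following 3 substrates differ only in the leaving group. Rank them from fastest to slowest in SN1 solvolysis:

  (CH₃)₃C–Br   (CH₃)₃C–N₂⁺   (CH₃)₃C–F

Identical carbon frameworks mean the comparison reduces to leaving-group quality.
Leaving-group ability tracks the stability of the departed species; conjugate-acid pKₐ is the usual yardstick (lower pKₐ → better LG).
(CH₃)₃C–N₂⁺ loses N₂: no meaningful conjugate acid; N₂ departs as an exceptionally stable neutral molecule
(CH₃)₃C–Br loses Br⁻: pKₐ(HBr) ≈ -9
(CH₃)₃C–F loses F⁻: pKₐ(HF) ≈ 3.2

(CH₃)₃C–N₂⁺ > (CH₃)₃C–Br > (CH₃)₃C–F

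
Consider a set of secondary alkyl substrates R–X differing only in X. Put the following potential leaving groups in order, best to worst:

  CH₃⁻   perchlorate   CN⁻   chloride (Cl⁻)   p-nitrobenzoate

perchlorate: pKₐ(HClO₄) ≈ -10
chloride (Cl⁻): pKₐ(HCl) ≈ -7 — moderately weak base
p-nitrobenzoate: pKₐ(p-nitrobenzoic acid) ≈ 3.4 — electron-withdrawing nitro group stabilises the carboxylate
CN⁻: pKₐ(HCN) ≈ 9.2 — sp carbon stabilises the charge somewhat, but still a poor LG
CH₃⁻: pKₐ(CH₄) ≈ 48

perchlorate > chloride (Cl⁻) > p-nitrobenzoate > CN⁻ > CH₃⁻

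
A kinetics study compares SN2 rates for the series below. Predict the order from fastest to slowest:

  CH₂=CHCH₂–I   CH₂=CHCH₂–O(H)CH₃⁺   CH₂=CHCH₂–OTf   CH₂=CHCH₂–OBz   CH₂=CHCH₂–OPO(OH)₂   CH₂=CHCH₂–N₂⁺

CH₂=CHCH₂–N₂⁺ > CH₂=CHCH₂–OTf > CH₂=CHCH₂–I > CH₂=CHCH₂–O(H)CH₃⁺ > CH₂=CHCH₂–OPO(OH)₂ > CH₂=CHCH₂–OBz

Same R in every case — rank the leaving groups.
Leaving-group ability tracks the stability of the departed species; conjugate-acid pKₐ is the usual yardstick (lower pKₐ → better LG).
CH₂=CHCH₂–N₂⁺ loses N₂: no meaningful conjugate acid; N₂ departs as an exceptionally stable neutral molecule
CH₂=CHCH₂–OTf loses OTf⁻: pKₐ(CF₃SO₃H (triflic acid)) ≈ -14
CH₂=CHCH₂–I loses I⁻: pKₐ(HI) ≈ -10
CH₂=CHCH₂–O(H)CH₃⁺ loses R'OH: pKₐ(R'OH₂⁺) ≈ -2.4
CH₂=CHCH₂–OPO(OH)₂ loses H₂PO₄⁻: pKₐ(H₃PO₄) ≈ 2.1
CH₂=CHCH₂–OBz loses PhCOO⁻: pKₐ(C₆H₅COOH) ≈ 4.2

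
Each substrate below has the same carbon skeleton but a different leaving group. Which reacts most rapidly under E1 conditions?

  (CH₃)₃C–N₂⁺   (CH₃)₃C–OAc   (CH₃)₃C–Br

The skeletons are identical, so relative rate is governed entirely by leaving-group ability.
Leaving-group ability tracks the stability of the departed species; conjugate-acid pKₐ is the usual yardstick (lower pKₐ → better LG).
(CH₃)₃C–N₂⁺ loses N₂: no meaningful conjugate acid; N₂ departs as an exceptionally stable neutral molecule
(CH₃)₃C–Br loses Br⁻: pKₐ(HBr) ≈ -9
(CH₃)₃C–OAc loses AcO⁻: pKₐ(CH₃COOH) ≈ 4.8

(CH₃)₃C–N₂⁺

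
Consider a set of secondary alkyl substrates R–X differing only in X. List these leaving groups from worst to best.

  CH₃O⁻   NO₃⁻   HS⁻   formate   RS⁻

Rank by basicity of the departing species: weakest base leaves most easily.
NO₃⁻: pKₐ(HNO₃) ≈ -1.3
formate: pKₐ(HCOOH) ≈ 3.8
HS⁻: pKₐ(H₂S) ≈ 7
RS⁻: pKₐ(RSH (a thiol)) ≈ 10.5
CH₃O⁻: pKₐ(CH₃OH) ≈ 15.5
Listed from poorest to best leaving group as asked.

CH₃O⁻ < RS⁻ < HS⁻ < formate < NO₃⁻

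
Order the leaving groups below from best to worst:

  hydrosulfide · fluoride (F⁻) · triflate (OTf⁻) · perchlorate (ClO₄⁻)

triflate (OTf⁻): pKₐ(CF₃SO₃H (triflic acid)) ≈ -14 — charge spread over three oxygens and a CF₃ group; the premier leaving group in synthesis
perchlorate (ClO₄⁻): pKₐ(HClO₄) ≈ -10
fluoride (F⁻): pKₐ(HF) ≈ 3.2 — small and strongly basic; the poor halide leaving group
hydrosulfide: pKₐ(H₂S) ≈ 7 — larger and more polarisable than the oxygen analogue

triflate (OTf⁻) > perchlorate (ClO₄⁻) > fluoride (F⁻) > hydrosulfide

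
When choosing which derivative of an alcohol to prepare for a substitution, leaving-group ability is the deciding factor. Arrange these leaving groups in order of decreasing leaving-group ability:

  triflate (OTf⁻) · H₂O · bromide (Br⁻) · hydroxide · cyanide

Leaving-group ability tracks the stability of the departed species; conjugate-acid pKₐ is the usual yardstick (lower pKₐ → better LG).
triflate (OTf⁻): pKₐ(CF₃SO₃H (triflic acid)) ≈ -14
bromide (Br⁻): pKₐ(HBr) ≈ -9
H₂O: pKₐ(H₃O⁺) ≈ -1.7
cyanide: pKₐ(HCN) ≈ 9.2
hydroxide: pKₐ(H₂O) ≈ 15.7

triflate (OTf⁻) > bromide (Br⁻) > H₂O > cyanide > hydroxide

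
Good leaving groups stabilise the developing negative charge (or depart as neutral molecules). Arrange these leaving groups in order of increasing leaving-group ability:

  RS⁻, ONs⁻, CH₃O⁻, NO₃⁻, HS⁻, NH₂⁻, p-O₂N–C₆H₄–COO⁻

NH₂⁻ < CH₃O⁻ < RS⁻ < HS⁻ < p-O₂N–C₆H₄–COO⁻ < NO₃⁻ < ONs⁻

A good leaving group is a weak base: the lower the pKₐ of its conjugate acid, the more readily it departs.
ONs⁻: pKₐ(p-O₂NC₆H₄SO₃H) ≈ -3.5 — p-nitro group further stabilises the sulfonate
NO₃⁻: pKₐ(HNO₃) ≈ -1.3 — resonance-delocalised over three oxygens
p-O₂N–C₆H₄–COO⁻: pKₐ(p-nitrobenzoic acid) ≈ 3.4
HS⁻: pKₐ(H₂S) ≈ 7 — larger and more polarisable than the oxygen analogue
RS⁻: pKₐ(RSH (a thiol)) ≈ 10.5 — moderately basic; rarely leaves without activation
CH₃O⁻: pKₐ(CH₃OH) ≈ 15.5 — strong base; alkoxides do not leave unassisted
NH₂⁻: pKₐ(NH₃) ≈ 38
The question asks for worst first, so the sequence is read in increasing leaving-group ability.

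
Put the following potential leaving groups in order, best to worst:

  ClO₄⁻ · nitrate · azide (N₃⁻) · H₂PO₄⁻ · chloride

The more stable X⁻ (or X) is on its own — i.e. the weaker a base it is — the better a leaving group it makes.
ClO₄⁻: pKₐ(HClO₄) ≈ -10
chloride: pKₐ(HCl) ≈ -7
nitrate: pKₐ(HNO₃) ≈ -1.3
H₂PO₄⁻: pKₐ(H₃PO₄) ≈ 2.1
azide (N₃⁻): pKₐ(HN₃) ≈ 4.7

ClO₄⁻ > chloride > nitrate > H₂PO₄⁻ > azide (N₃⁻)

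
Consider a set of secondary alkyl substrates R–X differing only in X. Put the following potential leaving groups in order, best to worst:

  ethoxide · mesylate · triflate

The more stable X⁻ (or X) is on its own — i.e. the weaker a base it is — the better a leaving group it makes.
triflate: pKₐ(CF₃SO₃H (triflic acid)) ≈ -14 — charge spread over three oxygens and a CF₃ group; the premier leaving group in synthesis
mesylate: pKₐ(CH₃SO₃H (MsOH)) ≈ -1.9
ethoxide: pKₐ(CH₃CH₂OH) ≈ 16

triflate > mesylate > ethoxide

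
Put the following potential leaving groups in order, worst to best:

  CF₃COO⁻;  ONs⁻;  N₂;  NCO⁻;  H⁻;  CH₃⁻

CH₃⁻ < H⁻ < NCO⁻ < CF₃COO⁻ < ONs⁻ < N₂

Leaving-group ability tracks the stability of the departed species; conjugate-acid pKₐ is the usual yardstick (lower pKₐ → better LG).
N₂: no meaningful conjugate acid; N₂ departs as an exceptionally stable neutral molecule
ONs⁻: pKₐ(p-O₂NC₆H₄SO₃H) ≈ -3.5
CF₃COO⁻: pKₐ(CF₃COOH) ≈ 0.2
NCO⁻: pKₐ(HOCN) ≈ 3.5
H⁻: pKₐ(H₂) ≈ 36
CH₃⁻: pKₐ(CH₄) ≈ 48
Reversing gives the worst-to-best order requested.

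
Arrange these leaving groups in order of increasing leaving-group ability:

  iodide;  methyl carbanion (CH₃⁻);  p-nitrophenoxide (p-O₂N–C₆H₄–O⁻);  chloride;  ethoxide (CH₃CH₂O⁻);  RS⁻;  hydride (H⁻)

methyl carbanion (CH₃⁻) < hydride (H⁻) < ethoxide (CH₃CH₂O⁻) < RS⁻ < p-nitrophenoxide (p-O₂N–C₆H₄–O⁻) < chloride < iodide

Leaving-group ability tracks the stability of the departed species; conjugate-acid pKₐ is the usual yardstick (lower pKₐ → better LG).
iodide: pKₐ(HI) ≈ -10
chloride: pKₐ(HCl) ≈ -7
p-nitrophenoxide (p-O₂N–C₆H₄–O⁻): pKₐ(p-nitrophenol) ≈ 7.2
RS⁻: pKₐ(RSH (a thiol)) ≈ 10.5
ethoxide (CH₃CH₂O⁻): pKₐ(CH₃CH₂OH) ≈ 16
hydride (H⁻): pKₐ(H₂) ≈ 36
methyl carbanion (CH₃⁻): pKₐ(CH₄) ≈ 48
The question asks for worst first, so the sequence is read in increasing leaving-group ability.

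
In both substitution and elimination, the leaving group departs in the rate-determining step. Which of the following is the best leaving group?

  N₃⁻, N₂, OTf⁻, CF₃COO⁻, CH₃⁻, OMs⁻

Leaving-group ability tracks the stability of the departed species; conjugate-acid pKₐ is the usual yardstick (lower pKₐ → better LG).
N₂: no meaningful conjugate acid; N₂ departs as an exceptionally stable neutral molecule
OTf⁻: pKₐ(CF₃SO₃H (triflic acid)) ≈ -14
OMs⁻: pKₐ(CH₃SO₃H (MsOH)) ≈ -1.9
CF₃COO⁻: pKₐ(CF₃COOH) ≈ 0.2
N₃⁻: pKₐ(HN₃) ≈ 4.7
CH₃⁻: pKₐ(CH₄) ≈ 48

N₂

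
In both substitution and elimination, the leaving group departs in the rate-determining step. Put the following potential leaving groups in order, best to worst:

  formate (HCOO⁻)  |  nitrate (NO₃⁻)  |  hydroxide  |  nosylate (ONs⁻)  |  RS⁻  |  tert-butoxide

nosylate (ONs⁻) > nitrate (NO₃⁻) > formate (HCOO⁻) > RS⁻ > hydroxide > tert-butoxide

nosylate (ONs⁻): pKₐ(p-O₂NC₆H₄SO₃H) ≈ -3.5 — p-nitro group further stabilises the sulfonate
nitrate (NO₃⁻): pKₐ(HNO₃) ≈ -1.3 — resonance-delocalised over three oxygens
formate (HCOO⁻): pKₐ(HCOOH) ≈ 3.8
RS⁻: pKₐ(RSH (a thiol)) ≈ 10.5 — moderately basic; rarely leaves without activation
hydroxide: pKₐ(H₂O) ≈ 15.7
tert-butoxide: pKₐ(t-BuOH) ≈ 18 — bulky, strongly basic alkoxide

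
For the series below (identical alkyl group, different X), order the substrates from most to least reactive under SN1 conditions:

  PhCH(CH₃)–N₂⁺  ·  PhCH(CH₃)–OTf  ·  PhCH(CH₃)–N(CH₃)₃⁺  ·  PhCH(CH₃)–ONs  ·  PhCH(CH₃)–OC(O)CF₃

With the same alkyl group throughout, only the leaving group differentiates the rates.
A good leaving group is a weak base: the lower the pKₐ of its conjugate acid, the more readily it departs.
PhCH(CH₃)–N₂⁺ loses N₂: no meaningful conjugate acid; N₂ departs as an exceptionally stable neutral molecule
PhCH(CH₃)–OTf loses OTf⁻: pKₐ(CF₃SO₃H (triflic acid)) ≈ -14
PhCH(CH₃)–ONs loses ONs⁻: pKₐ(p-O₂NC₆H₄SO₃H) ≈ -3.5
PhCH(CH₃)–OC(O)CF₃ loses CF₃COO⁻: pKₐ(CF₃COOH) ≈ 0.2
PhCH(CH₃)–N(CH₃)₃⁺ loses NR'₃: pKₐ(R'₃NH⁺) ≈ 10.7

PhCH(CH₃)–N₂⁺ > PhCH(CH₃)–OTf > PhCH(CH₃)–ONs > PhCH(CH₃)–OC(O)CF₃ > PhCH(CH₃)–N(CH₃)₃⁺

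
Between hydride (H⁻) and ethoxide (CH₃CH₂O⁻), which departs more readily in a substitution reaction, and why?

ethoxide (CH₃CH₂O⁻) is the better leaving group.
pKₐ(CH₃CH₂OH) ≈ 16 versus pKₐ(H₂) ≈ 36: ethoxide (CH₃CH₂O⁻) is the much weaker base.
Strong base; alkoxides do not leave unassisted.

ethoxide (CH₃CH₂O⁻)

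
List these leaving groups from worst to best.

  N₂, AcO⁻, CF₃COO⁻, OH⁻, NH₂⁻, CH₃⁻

N₂: no meaningful conjugate acid; N₂ departs as an exceptionally stable neutral molecule
CF₃COO⁻: pKₐ(CF₃COOH) ≈ 0.2
AcO⁻: pKₐ(CH₃COOH) ≈ 4.8
OH⁻: pKₐ(H₂O) ≈ 15.7
NH₂⁻: pKₐ(NH₃) ≈ 38
CH₃⁻: pKₐ(CH₄) ≈ 48
Listed from poorest to best leaving group as asked.

CH₃⁻ < NH₂⁻ < OH⁻ < AcO⁻ < CF₃COO⁻ < N₂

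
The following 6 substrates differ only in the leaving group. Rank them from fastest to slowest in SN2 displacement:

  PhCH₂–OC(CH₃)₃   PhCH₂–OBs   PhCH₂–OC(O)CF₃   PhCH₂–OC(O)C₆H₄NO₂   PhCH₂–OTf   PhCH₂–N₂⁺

With the same alkyl group throughout, only the leaving group differentiates the rates.
Leaving-group ability tracks the stability of the departed species; conjugate-acid pKₐ is the usual yardstick (lower pKₐ → better LG).
PhCH₂–N₂⁺ loses N₂: no meaningful conjugate acid; N₂ departs as an exceptionally stable neutral molecule
PhCH₂–OTf loses OTf⁻: pKₐ(CF₃SO₃H (triflic acid)) ≈ -14
PhCH₂–OBs loses OBs⁻: pKₐ(p-BrC₆H₄SO₃H) ≈ -2.8
PhCH₂–OC(O)CF₃ loses CF₃COO⁻: pKₐ(CF₃COOH) ≈ 0.2
PhCH₂–OC(O)C₆H₄NO₂ loses p-O₂N–C₆H₄–COO⁻: pKₐ(p-nitrobenzoic acid) ≈ 3.4
PhCH₂–OC(CH₃)₃ loses (CH₃)₃CO⁻: pKₐ(t-BuOH) ≈ 18

PhCH₂–N₂⁺ > PhCH₂–OTf > PhCH₂–OBs > PhCH₂–OC(O)CF₃ > PhCH₂–OC(O)C₆H₄NO₂ > PhCH₂–OC(CH₃)₃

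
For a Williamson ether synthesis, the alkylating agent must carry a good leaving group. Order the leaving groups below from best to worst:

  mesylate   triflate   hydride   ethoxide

triflate > mesylate > ethoxide > hydride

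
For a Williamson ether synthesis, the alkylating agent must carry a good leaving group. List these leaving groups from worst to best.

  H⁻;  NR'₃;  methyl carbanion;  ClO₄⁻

methyl carbanion < H⁻ < NR'₃ < ClO₄⁻

Rank by basicity of the departing species: weakest base leaves most easily.
ClO₄⁻: pKₐ(HClO₄) ≈ -10
NR'₃: pKₐ(R'₃NH⁺) ≈ 10.7 — neutral but still a fairly strong base; Hofmann-elimination LG
H⁻: pKₐ(H₂) ≈ 36 — extremely strong base; leaves only in special hydride-transfer contexts
methyl carbanion: pKₐ(CH₄) ≈ 48 — unstabilised carbanion; the worst conceivable leaving group
The question asks for worst first, so the sequence is read in increasing leaving-group ability.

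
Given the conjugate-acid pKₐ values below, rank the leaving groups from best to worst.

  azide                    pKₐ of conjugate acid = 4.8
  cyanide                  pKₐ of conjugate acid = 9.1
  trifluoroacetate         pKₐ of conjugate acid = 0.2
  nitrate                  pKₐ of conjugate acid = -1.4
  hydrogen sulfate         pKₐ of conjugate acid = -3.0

hydrogen sulfate > nitrate > trifluoroacetate > azide > cyanide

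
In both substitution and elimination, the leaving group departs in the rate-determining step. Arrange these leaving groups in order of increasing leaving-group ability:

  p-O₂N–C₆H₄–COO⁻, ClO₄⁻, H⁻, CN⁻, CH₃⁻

CH₃⁻ < H⁻ < CN⁻ < p-O₂N–C₆H₄–COO⁻ < ClO₄⁻

A good leaving group is a weak base: the lower the pKₐ of its conjugate acid, the more readily it departs.
ClO₄⁻: pKₐ(HClO₄) ≈ -10 — extremely weak base; rarely used for safety reasons
p-O₂N–C₆H₄–COO⁻: pKₐ(p-nitrobenzoic acid) ≈ 3.4 — electron-withdrawing nitro group stabilises the carboxylate
CN⁻: pKₐ(HCN) ≈ 9.2 — sp carbon stabilises the charge somewhat, but still a poor LG
H⁻: pKₐ(H₂) ≈ 36 — extremely strong base; leaves only in special hydride-transfer contexts
CH₃⁻: pKₐ(CH₄) ≈ 48
Reversing gives the worst-to-best order requested.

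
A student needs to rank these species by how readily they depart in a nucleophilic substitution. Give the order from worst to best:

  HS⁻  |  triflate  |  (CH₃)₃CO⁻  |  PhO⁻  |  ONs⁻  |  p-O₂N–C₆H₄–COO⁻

Leaving-group ability tracks the stability of the departed species; conjugate-acid pKₐ is the usual yardstick (lower pKₐ → better LG).
triflate: pKₐ(CF₃SO₃H (triflic acid)) ≈ -14
ONs⁻: pKₐ(p-O₂NC₆H₄SO₃H) ≈ -3.5
p-O₂N–C₆H₄–COO⁻: pKₐ(p-nitrobenzoic acid) ≈ 3.4
HS⁻: pKₐ(H₂S) ≈ 7
PhO⁻: pKₐ(C₆H₅OH (phenol)) ≈ 10
(CH₃)₃CO⁻: pKₐ(t-BuOH) ≈ 18
Reversing gives the worst-to-best order requested.

(CH₃)₃CO⁻ < PhO⁻ < HS⁻ < p-O₂N–C₆H₄–COO⁻ < ONs⁻ < triflate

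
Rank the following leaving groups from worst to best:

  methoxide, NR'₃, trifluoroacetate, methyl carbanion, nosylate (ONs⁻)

nosylate (ONs⁻): pKₐ(p-O₂NC₆H₄SO₃H) ≈ -3.5
trifluoroacetate: pKₐ(CF₃COOH) ≈ 0.2
NR'₃: pKₐ(R'₃NH⁺) ≈ 10.7
methoxide: pKₐ(CH₃OH) ≈ 15.5
methyl carbanion: pKₐ(CH₄) ≈ 48
Reversing gives the worst-to-best order requested.

methyl carbanion < methoxide < NR'₃ < trifluoroacetate < nosylate (ONs⁻)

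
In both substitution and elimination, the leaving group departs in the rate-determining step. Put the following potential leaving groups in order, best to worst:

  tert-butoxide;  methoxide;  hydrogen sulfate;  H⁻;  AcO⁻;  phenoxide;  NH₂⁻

hydrogen sulfate > AcO⁻ > phenoxide > methoxide > tert-butoxide > H⁻ > NH₂⁻

The more stable X⁻ (or X) is on its own — i.e. the weaker a base it is — the better a leaving group it makes.
hydrogen sulfate: pKₐ(H₂SO₄) ≈ -3
AcO⁻: pKₐ(CH₃COOH) ≈ 4.8
phenoxide: pKₐ(C₆H₅OH (phenol)) ≈ 10
methoxide: pKₐ(CH₃OH) ≈ 15.5
tert-butoxide: pKₐ(t-BuOH) ≈ 18
H⁻: pKₐ(H₂) ≈ 36
NH₂⁻: pKₐ(NH₃) ≈ 38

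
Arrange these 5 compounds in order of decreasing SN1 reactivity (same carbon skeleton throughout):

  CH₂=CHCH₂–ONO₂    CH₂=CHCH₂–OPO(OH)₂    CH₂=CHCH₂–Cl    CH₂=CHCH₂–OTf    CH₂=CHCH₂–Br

CH₂=CHCH₂–OTf > CH₂=CHCH₂–Br > CH₂=CHCH₂–Cl > CH₂=CHCH₂–ONO₂ > CH₂=CHCH₂–OPO(OH)₂

With the same alkyl group throughout, only the leaving group differentiates the rates.
A good leaving group is a weak base: the lower the pKₐ of its conjugate acid, the more readily it departs.
CH₂=CHCH₂–OTf loses OTf⁻: pKₐ(CF₃SO₃H (triflic acid)) ≈ -14
CH₂=CHCH₂–Br loses Br⁻: pKₐ(HBr) ≈ -9
CH₂=CHCH₂–Cl loses Cl⁻: pKₐ(HCl) ≈ -7
CH₂=CHCH₂–ONO₂ loses NO₃⁻: pKₐ(HNO₃) ≈ -1.3
CH₂=CHCH₂–OPO(OH)₂ loses H₂PO₄⁻: pKₐ(H₃PO₄) ≈ 2.1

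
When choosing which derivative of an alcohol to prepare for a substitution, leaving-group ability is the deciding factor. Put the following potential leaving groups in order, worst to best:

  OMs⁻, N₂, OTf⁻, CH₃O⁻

CH₃O⁻ < OMs⁻ < OTf⁻ < N₂

Leaving-group ability tracks the stability of the departed species; conjugate-acid pKₐ is the usual yardstick (lower pKₐ → better LG).
N₂: no meaningful conjugate acid; N₂ departs as an exceptionally stable neutral molecule
OTf⁻: pKₐ(CF₃SO₃H (triflic acid)) ≈ -14
OMs⁻: pKₐ(CH₃SO₃H (MsOH)) ≈ -1.9 — resonance-delocalised alkanesulfonate
CH₃O⁻: pKₐ(CH₃OH) ≈ 15.5 — strong base; alkoxides do not leave unassisted
The question asks for worst first, so the sequence is read in increasing leaving-group ability.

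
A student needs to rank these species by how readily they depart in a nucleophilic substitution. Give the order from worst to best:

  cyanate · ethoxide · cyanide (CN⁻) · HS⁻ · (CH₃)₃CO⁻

Rank by basicity of the departing species: weakest base leaves most easily.
cyanate: pKₐ(HOCN) ≈ 3.5
HS⁻: pKₐ(H₂S) ≈ 7
cyanide (CN⁻): pKₐ(HCN) ≈ 9.2
ethoxide: pKₐ(CH₃CH₂OH) ≈ 16
(CH₃)₃CO⁻: pKₐ(t-BuOH) ≈ 18
Reversing gives the worst-to-best order requested.

(CH₃)₃CO⁻ < ethoxide < cyanide (CN⁻) < HS⁻ < cyanate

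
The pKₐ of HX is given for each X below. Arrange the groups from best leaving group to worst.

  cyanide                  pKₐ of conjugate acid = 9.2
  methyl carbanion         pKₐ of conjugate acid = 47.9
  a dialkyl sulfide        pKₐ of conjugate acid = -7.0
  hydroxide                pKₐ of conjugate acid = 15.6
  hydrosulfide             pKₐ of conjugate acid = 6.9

a dialkyl sulfide > hydrosulfide > cyanide > hydroxide > methyl carbanion

Lower conjugate-acid pKₐ ⇒ weaker base ⇒ better leaving group.
Sorting by the given values: a dialkyl sulfide (-7.0), hydrosulfide (6.9), cyanide (9.2), hydroxide (15.6), methyl carbanion (47.9).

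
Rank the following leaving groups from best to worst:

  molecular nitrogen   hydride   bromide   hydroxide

The more stable X⁻ (or X) is on its own — i.e. the weaker a base it is — the better a leaving group it makes.
molecular nitrogen: no meaningful conjugate acid; N₂ departs as an exceptionally stable neutral molecule
bromide: pKₐ(HBr) ≈ -9
hydroxide: pKₐ(H₂O) ≈ 15.7
hydride: pKₐ(H₂) ≈ 36

molecular nitrogen > bromide > hydroxide > hydride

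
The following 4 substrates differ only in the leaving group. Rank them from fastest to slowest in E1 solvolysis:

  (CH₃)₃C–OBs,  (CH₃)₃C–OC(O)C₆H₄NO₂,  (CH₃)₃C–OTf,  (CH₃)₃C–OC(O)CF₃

With the same alkyl group throughout, only the leaving group differentiates the rates.
The more stable X⁻ (or X) is on its own — i.e. the weaker a base it is — the better a leaving group it makes.
(CH₃)₃C–OTf loses OTf⁻: pKₐ(CF₃SO₃H (triflic acid)) ≈ -14
(CH₃)₃C–OBs loses OBs⁻: pKₐ(p-BrC₆H₄SO₃H) ≈ -2.8
(CH₃)₃C–OC(O)CF₃ loses CF₃COO⁻: pKₐ(CF₃COOH) ≈ 0.2
(CH₃)₃C–OC(O)C₆H₄NO₂ loses p-O₂N–C₆H₄–COO⁻: pKₐ(p-nitrobenzoic acid) ≈ 3.4

(CH₃)₃C–OTf > (CH₃)₃C–OBs > (CH₃)₃C–OC(O)CF₃ > (CH₃)₃C–OC(O)C₆H₄NO₂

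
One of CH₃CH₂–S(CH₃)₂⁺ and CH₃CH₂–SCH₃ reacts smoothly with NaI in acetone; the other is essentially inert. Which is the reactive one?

CH₃CH₂–S(CH₃)₂⁺

From CH₃CH₂–SCH₃ the departing group would be RS⁻ (pKₐ(RSH (a thiol)) ≈ 10.5). Moderately basic; rarely leaves without activation.
From CH₃CH₂–S(CH₃)₂⁺ the leaving group is SR'₂ (pKₐ(R'₂SH⁺) ≈ -7). Neutral; leaves from a sulfonium salt (R–SR'₂⁺).
(In practice CH₃CH₂–S(CH₃)₂⁺ is made from CH₃CH₂–SCH₃ by S-methylation with CH₃I, allowing neutral dimethyl sulfide, rather than methanethiolate, to depart.)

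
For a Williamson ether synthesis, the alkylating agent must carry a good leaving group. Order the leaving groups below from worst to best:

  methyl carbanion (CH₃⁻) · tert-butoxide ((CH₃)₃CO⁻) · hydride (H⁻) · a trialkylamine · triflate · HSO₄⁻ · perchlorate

methyl carbanion (CH₃⁻) < hydride (H⁻) < tert-butoxide ((CH₃)₃CO⁻) < a trialkylamine < HSO₄⁻ < perchlorate < triflate

The more stable X⁻ (or X) is on its own — i.e. the weaker a base it is — the better a leaving group it makes.
triflate: pKₐ(CF₃SO₃H (triflic acid)) ≈ -14
perchlorate: pKₐ(HClO₄) ≈ -10
HSO₄⁻: pKₐ(H₂SO₄) ≈ -3
a trialkylamine: pKₐ(R'₃NH⁺) ≈ 10.7
tert-butoxide ((CH₃)₃CO⁻): pKₐ(t-BuOH) ≈ 18
hydride (H⁻): pKₐ(H₂) ≈ 36
methyl carbanion (CH₃⁻): pKₐ(CH₄) ≈ 48
Listed from poorest to best leaving group as asked.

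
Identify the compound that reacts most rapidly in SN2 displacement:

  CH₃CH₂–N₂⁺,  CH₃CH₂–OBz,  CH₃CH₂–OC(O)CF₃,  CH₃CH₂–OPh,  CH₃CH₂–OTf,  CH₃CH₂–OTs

CH₃CH₂–N₂⁺

The skeletons are identical, so relative rate is governed entirely by leaving-group ability.
A good leaving group is a weak base: the lower the pKₐ of its conjugate acid, the more readily it departs.
CH₃CH₂–N₂⁺ loses N₂: no meaningful conjugate acid; N₂ departs as an exceptionally stable neutral molecule
CH₃CH₂–OTf loses OTf⁻: pKₐ(CF₃SO₃H (triflic acid)) ≈ -14
CH₃CH₂–OTs loses OTs⁻: pKₐ(p-CH₃C₆H₄SO₃H (TsOH)) ≈ -2.8
CH₃CH₂–OC(O)CF₃ loses CF₃COO⁻: pKₐ(CF₃COOH) ≈ 0.2
CH₃CH₂–OBz loses PhCOO⁻: pKₐ(C₆H₅COOH) ≈ 4.2
CH₃CH₂–OPh loses PhO⁻: pKₐ(C₆H₅OH (phenol)) ≈ 10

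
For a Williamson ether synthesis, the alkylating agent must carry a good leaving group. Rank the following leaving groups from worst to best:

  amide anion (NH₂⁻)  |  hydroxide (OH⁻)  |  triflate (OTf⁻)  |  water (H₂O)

triflate (OTf⁻): pKₐ(CF₃SO₃H (triflic acid)) ≈ -14
water (H₂O): pKₐ(H₃O⁺) ≈ -1.7
hydroxide (OH⁻): pKₐ(H₂O) ≈ 15.7
amide anion (NH₂⁻): pKₐ(NH₃) ≈ 38
The question asks for worst first, so the sequence is read in increasing leaving-group ability.

amide anion (NH₂⁻) < hydroxide (OH⁻) < water (H₂O) < triflate (OTf⁻)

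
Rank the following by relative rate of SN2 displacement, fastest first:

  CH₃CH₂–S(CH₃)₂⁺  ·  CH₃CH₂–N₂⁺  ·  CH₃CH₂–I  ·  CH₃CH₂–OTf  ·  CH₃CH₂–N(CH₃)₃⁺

Identical carbon frameworks mean the comparison reduces to leaving-group quality.
Leaving-group ability tracks the stability of the departed species; conjugate-acid pKₐ is the usual yardstick (lower pKₐ → better LG).
CH₃CH₂–N₂⁺ loses N₂: no meaningful conjugate acid; N₂ departs as an exceptionally stable neutral molecule
CH₃CH₂–OTf loses OTf⁻: pKₐ(CF₃SO₃H (triflic acid)) ≈ -14
CH₃CH₂–I loses I⁻: pKₐ(HI) ≈ -10
CH₃CH₂–S(CH₃)₂⁺ loses SR'₂: pKₐ(R'₂SH⁺) ≈ -7
CH₃CH₂–N(CH₃)₃⁺ loses NR'₃: pKₐ(R'₃NH⁺) ≈ 10.7

CH₃CH₂–N₂⁺ > CH₃CH₂–OTf > CH₃CH₂–I > CH₃CH₂–S(CH₃)₂⁺ > CH₃CH₂–N(CH₃)₃⁺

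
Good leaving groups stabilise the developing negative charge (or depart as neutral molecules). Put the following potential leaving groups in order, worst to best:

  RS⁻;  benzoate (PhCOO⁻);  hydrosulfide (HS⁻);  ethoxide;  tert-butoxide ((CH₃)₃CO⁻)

tert-butoxide ((CH₃)₃CO⁻) < ethoxide < RS⁻ < hydrosulfide (HS⁻) < benzoate (PhCOO⁻)

Rank by basicity of the departing species: weakest base leaves most easily.
benzoate (PhCOO⁻): pKₐ(C₆H₅COOH) ≈ 4.2
hydrosulfide (HS⁻): pKₐ(H₂S) ≈ 7
RS⁻: pKₐ(RSH (a thiol)) ≈ 10.5
ethoxide: pKₐ(CH₃CH₂OH) ≈ 16
tert-butoxide ((CH₃)₃CO⁻): pKₐ(t-BuOH) ≈ 18
The question asks for worst first, so the sequence is read in increasing leaving-group ability.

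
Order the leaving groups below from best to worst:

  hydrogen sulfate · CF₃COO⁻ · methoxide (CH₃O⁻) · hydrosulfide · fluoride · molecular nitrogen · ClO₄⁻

A good leaving group is a weak base: the lower the pKₐ of its conjugate acid, the more readily it departs.
molecular nitrogen: no meaningful conjugate acid; N₂ departs as an exceptionally stable neutral molecule
ClO₄⁻: pKₐ(HClO₄) ≈ -10
hydrogen sulfate: pKₐ(H₂SO₄) ≈ -3
CF₃COO⁻: pKₐ(CF₃COOH) ≈ 0.2
fluoride: pKₐ(HF) ≈ 3.2
hydrosulfide: pKₐ(H₂S) ≈ 7
methoxide (CH₃O⁻): pKₐ(CH₃OH) ≈ 15.5

molecular nitrogen > ClO₄⁻ > hydrogen sulfate > CF₃COO⁻ > fluoride > hydrosulfide > methoxide (CH₃O⁻)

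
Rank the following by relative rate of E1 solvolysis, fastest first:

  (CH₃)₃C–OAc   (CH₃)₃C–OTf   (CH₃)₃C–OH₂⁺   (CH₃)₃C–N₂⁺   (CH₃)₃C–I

The skeletons are identical, so relative rate is governed entirely by leaving-group ability.
Leaving-group ability tracks the stability of the departed species; conjugate-acid pKₐ is the usual yardstick (lower pKₐ → better LG).
(CH₃)₃C–N₂⁺ loses N₂: no meaningful conjugate acid; N₂ departs as an exceptionally stable neutral molecule
(CH₃)₃C–OTf loses OTf⁻: pKₐ(CF₃SO₃H (triflic acid)) ≈ -14
(CH₃)₃C–I loses I⁻: pKₐ(HI) ≈ -10
(CH₃)₃C–OH₂⁺ loses H₂O: pKₐ(H₃O⁺) ≈ -1.7
(CH₃)₃C–OAc loses AcO⁻: pKₐ(CH₃COOH) ≈ 4.8

(CH₃)₃C–N₂⁺ > (CH₃)₃C–OTf > (CH₃)₃C–I > (CH₃)₃C–OH₂⁺ > (CH₃)₃C–OAc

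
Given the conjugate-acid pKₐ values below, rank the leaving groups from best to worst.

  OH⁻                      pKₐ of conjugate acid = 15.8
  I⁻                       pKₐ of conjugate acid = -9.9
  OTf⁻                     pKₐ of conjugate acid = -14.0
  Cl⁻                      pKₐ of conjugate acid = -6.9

Lower conjugate-acid pKₐ ⇒ weaker base ⇒ better leaving group.
Sorting by the given values: OTf⁻ (-14.0), I⁻ (-9.9), Cl⁻ (-6.9), OH⁻ (15.8).

OTf⁻ > I⁻ > Cl⁻ > OH⁻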